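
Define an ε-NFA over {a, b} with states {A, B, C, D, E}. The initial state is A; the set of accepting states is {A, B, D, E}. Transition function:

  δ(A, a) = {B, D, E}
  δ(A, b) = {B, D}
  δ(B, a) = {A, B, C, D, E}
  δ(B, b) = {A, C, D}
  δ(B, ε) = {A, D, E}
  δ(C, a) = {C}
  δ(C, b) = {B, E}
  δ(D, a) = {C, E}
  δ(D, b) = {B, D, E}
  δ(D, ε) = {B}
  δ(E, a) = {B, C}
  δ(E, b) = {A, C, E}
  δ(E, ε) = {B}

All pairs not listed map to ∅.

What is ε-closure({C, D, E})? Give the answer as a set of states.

Begin with {C, D, E}.
D →ε {B}; add B.
B →ε {A, D, E}; add A.
ε-closure = {A, B, C, D, E}.

{A, B, C, D, E}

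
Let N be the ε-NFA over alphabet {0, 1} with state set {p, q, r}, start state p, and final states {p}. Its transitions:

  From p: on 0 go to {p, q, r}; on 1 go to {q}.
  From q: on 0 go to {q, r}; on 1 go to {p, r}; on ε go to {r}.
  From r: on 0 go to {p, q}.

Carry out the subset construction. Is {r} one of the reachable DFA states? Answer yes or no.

no

Start state of the DFA: {p} (ε-closure of the NFA start).
{p} --0--> {p, q, r}  [new]
{p} --1--> {q, r}  [new]
{p, q, r} --0--> {p, q, r}  [seen]
{p, q, r} --1--> {p, q, r}  [seen]
{q, r} --0--> {p, q, r}  [seen]
{q, r} --1--> {p, r}  [new]
{p, r} --0--> {p, q, r}  [seen]
{p, r} --1--> {q, r}  [seen]
Reachable DFA states: {p}, {p, q, r}, {q, r}, {p, r}.
{r} is not among them.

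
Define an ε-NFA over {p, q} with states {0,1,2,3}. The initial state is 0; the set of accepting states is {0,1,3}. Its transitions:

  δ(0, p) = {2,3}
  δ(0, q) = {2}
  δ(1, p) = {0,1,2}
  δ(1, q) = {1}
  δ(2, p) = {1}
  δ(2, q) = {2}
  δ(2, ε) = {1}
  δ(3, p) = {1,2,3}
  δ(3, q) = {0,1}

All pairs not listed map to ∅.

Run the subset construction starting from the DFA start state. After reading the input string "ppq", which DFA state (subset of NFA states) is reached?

Start: {0}.
δ(0,p) = {2,3}.
Union: {2,3}.
ε-closure gives {1,2,3}.
After p: {1,2,3}.
δ(1,p) = {0,1,2}; δ(2,p) = {1}; δ(3,p) = {1,2,3}.
Union: {0,1,2,3}.
After p: {0,1,2,3}.
δ(0,q) = {2}; δ(1,q) = {1}; δ(2,q) = {2}; δ(3,q) = {0,1}.
Union: {0,1,2}.
After q: {0,1,2}.

{0,1,2}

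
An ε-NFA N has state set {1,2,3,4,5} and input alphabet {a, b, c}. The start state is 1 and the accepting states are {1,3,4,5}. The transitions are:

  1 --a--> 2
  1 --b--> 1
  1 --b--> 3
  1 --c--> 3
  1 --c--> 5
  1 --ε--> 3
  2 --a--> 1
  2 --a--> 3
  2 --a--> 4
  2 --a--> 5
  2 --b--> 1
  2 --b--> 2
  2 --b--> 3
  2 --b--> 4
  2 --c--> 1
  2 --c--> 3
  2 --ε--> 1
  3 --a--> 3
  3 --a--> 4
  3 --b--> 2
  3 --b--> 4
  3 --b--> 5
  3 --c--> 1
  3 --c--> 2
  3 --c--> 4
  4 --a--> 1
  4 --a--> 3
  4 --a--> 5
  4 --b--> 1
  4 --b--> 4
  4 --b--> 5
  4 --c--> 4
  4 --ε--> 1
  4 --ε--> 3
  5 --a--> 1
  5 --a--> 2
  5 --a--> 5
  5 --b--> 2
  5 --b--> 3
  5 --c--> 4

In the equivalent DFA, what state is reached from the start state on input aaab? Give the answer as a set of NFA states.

Start: {1,3}.
δ(1,a) = {2}; δ(3,a) = {3,4}.
Union: {2,3,4}.
ε-closure gives {1,2,3,4}.
After a: {1,2,3,4}.
δ(1,a) = {2}; δ(2,a) = {1,3,4,5}; δ(3,a) = {3,4}; δ(4,a) = {1,3,5}.
Union: {1,2,3,4,5}.
After a: {1,2,3,4,5}.
δ(1,a) = {2}; δ(2,a) = {1,3,4,5}; δ(3,a) = {3,4}; δ(4,a) = {1,3,5}; δ(5,a) = {1,2,5}.
Union: {1,2,3,4,5}.
After a: {1,2,3,4,5}.
δ(1,b) = {1,3}; δ(2,b) = {1,2,3,4}; δ(3,b) = {2,4,5}; δ(4,b) = {1,4,5}; δ(5,b) = {2,3}.
Union: {1,2,3,4,5}.
After b: {1,2,3,4,5}.

{1,2,3,4,5}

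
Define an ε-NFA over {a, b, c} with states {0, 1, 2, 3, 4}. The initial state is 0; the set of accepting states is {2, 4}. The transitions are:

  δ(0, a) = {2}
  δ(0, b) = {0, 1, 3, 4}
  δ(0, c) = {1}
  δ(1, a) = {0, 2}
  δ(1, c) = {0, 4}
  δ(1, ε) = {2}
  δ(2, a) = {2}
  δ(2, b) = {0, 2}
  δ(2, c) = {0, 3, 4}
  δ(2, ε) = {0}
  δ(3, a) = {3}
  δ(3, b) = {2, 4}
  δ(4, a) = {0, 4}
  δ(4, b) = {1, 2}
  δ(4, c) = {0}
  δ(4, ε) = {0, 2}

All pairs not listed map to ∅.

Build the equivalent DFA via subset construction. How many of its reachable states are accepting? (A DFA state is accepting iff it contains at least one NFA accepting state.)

Start state of the DFA: {0} (ε-closure of the NFA start).
{0} --a--> {0, 2}  [new]
{0} --b--> {0, 1, 2, 3, 4}  [new]
{0} --c--> {0, 1, 2}  [new]
{0, 2} --a--> {0, 2}  [seen]
{0, 2} --b--> {0, 1, 2, 3, 4}  [seen]
{0, 2} --c--> {0, 1, 2, 3, 4}  [seen]
{0, 1, 2, 3, 4} --a--> {0, 2, 3, 4}  [new]
{0, 1, 2, 3, 4} --b--> {0, 1, 2, 3, 4}  [seen]
{0, 1, 2, 3, 4} --c--> {0, 1, 2, 3, 4}  [seen]
{0, 1, 2} --a--> {0, 2}  [seen]
{0, 1, 2} --b--> {0, 1, 2, 3, 4}  [seen]
{0, 1, 2} --c--> {0, 1, 2, 3, 4}  [seen]
{0, 2, 3, 4} --a--> {0, 2, 3, 4}  [seen]
{0, 2, 3, 4} --b--> {0, 1, 2, 3, 4}  [seen]
{0, 2, 3, 4} --c--> {0, 1, 2, 3, 4}  [seen]
Reachable DFA states: {0}, {0, 2}, {0, 1, 2, 3, 4}, {0, 1, 2}, {0, 2, 3, 4}.
Accepting DFA states (contain an NFA accepting state): {0, 2}, {0, 1, 2, 3, 4}, {0, 1, 2}, {0, 2, 3, 4}.

4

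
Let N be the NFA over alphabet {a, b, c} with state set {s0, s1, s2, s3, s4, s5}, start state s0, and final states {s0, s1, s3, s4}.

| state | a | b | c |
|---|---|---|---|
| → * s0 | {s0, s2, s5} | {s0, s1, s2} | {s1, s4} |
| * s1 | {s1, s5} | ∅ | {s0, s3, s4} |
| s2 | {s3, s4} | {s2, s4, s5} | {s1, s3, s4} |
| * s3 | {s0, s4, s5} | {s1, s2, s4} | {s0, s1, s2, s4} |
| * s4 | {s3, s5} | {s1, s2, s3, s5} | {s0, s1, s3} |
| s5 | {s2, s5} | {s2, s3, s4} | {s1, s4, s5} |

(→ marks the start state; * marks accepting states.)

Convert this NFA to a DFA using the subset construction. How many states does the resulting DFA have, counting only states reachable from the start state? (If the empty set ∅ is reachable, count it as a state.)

15

Start state of the DFA: {s0}.
{s0} --a--> {s0, s2, s5}  [new]
{s0} --b--> {s0, s1, s2}  [new]
{s0} --c--> {s1, s4}  [new]
{s0, s2, s5} --a--> {s0, s2, s3, s4, s5}  [new]
{s0, s2, s5} --b--> {s0, s1, s2, s3, s4, s5}  [new]
{s0, s2, s5} --c--> {s1, s3, s4, s5}  [new]
{s0, s1, s2} --a--> {s0, s1, s2, s3, s4, s5}  [seen]
{s0, s1, s2} --b--> {s0, s1, s2, s4, s5}  [new]
{s0, s1, s2} --c--> {s0, s1, s3, s4}  [new]
{s1, s4} --a--> {s1, s3, s5}  [new]
{s1, s4} --b--> {s1, s2, s3, s5}  [new]
{s1, s4} --c--> {s0, s1, s3, s4}  [seen]
{s0, s2, s3, s4, s5} --a--> {s0, s2, s3, s4, s5}  [seen]
{s0, s2, s3, s4, s5} --b--> {s0, s1, s2, s3, s4, s5}  [seen]
{s0, s2, s3, s4, s5} --c--> {s0, s1, s2, s3, s4, s5}  [seen]
{s0, s1, s2, s3, s4, s5} --a--> {s0, s1, s2, s3, s4, s5}  [seen]
{s0, s1, s2, s3, s4, s5} --b--> {s0, s1, s2, s3, s4, s5}  [seen]
{s0, s1, s2, s3, s4, s5} --c--> {s0, s1, s2, s3, s4, s5}  [seen]
{s1, s3, s4, s5} --a--> {s0, s1, s2, s3, s4, s5}  [seen]
{s1, s3, s4, s5} --b--> {s1, s2, s3, s4, s5}  [new]
{s1, s3, s4, s5} --c--> {s0, s1, s2, s3, s4, s5}  [seen]
{s0, s1, s2, s4, s5} --a--> {s0, s1, s2, s3, s4, s5}  [seen]
{s0, s1, s2, s4, s5} --b--> {s0, s1, s2, s3, s4, s5}  [seen]
{s0, s1, s2, s4, s5} --c--> {s0, s1, s3, s4, s5}  [new]
{s0, s1, s3, s4} --a--> {s0, s1, s2, s3, s4, s5}  [seen]
{s0, s1, s3, s4} --b--> {s0, s1, s2, s3, s4, s5}  [seen]
{s0, s1, s3, s4} --c--> {s0, s1, s2, s3, s4}  [new]
{s1, s3, s5} --a--> {s0, s1, s2, s4, s5}  [seen]
{s1, s3, s5} --b--> {s1, s2, s3, s4}  [new]
{s1, s3, s5} --c--> {s0, s1, s2, s3, s4, s5}  [seen]
{s1, s2, s3, s5} --a--> {s0, s1, s2, s3, s4, s5}  [seen]
{s1, s2, s3, s5} --b--> {s1, s2, s3, s4, s5}  [seen]
{s1, s2, s3, s5} --c--> {s0, s1, s2, s3, s4, s5}  [seen]
{s1, s2, s3, s4, s5} --a--> {s0, s1, s2, s3, s4, s5}  [seen]
{s1, s2, s3, s4, s5} --b--> {s1, s2, s3, s4, s5}  [seen]
{s1, s2, s3, s4, s5} --c--> {s0, s1, s2, s3, s4, s5}  [seen]
{s0, s1, s3, s4, s5} --a--> {s0, s1, s2, s3, s4, s5}  [seen]
{s0, s1, s3, s4, s5} --b--> {s0, s1, s2, s3, s4, s5}  [seen]
{s0, s1, s3, s4, s5} --c--> {s0, s1, s2, s3, s4, s5}  [seen]
{s0, s1, s2, s3, s4} --a--> {s0, s1, s2, s3, s4, s5}  [seen]
{s0, s1, s2, s3, s4} --b--> {s0, s1, s2, s3, s4, s5}  [seen]
{s0, s1, s2, s3, s4} --c--> {s0, s1, s2, s3, s4}  [seen]
{s1, s2, s3, s4} --a--> {s0, s1, s3, s4, s5}  [seen]
{s1, s2, s3, s4} --b--> {s1, s2, s3, s4, s5}  [seen]
{s1, s2, s3, s4} --c--> {s0, s1, s2, s3, s4}  [seen]
Reachable DFA states: {s0}, {s0, s2, s5}, {s0, s1, s2}, {s1, s4}, {s0, s2, s3, s4, s5}, {s0, s1, s2, s3, s4, s5}, {s1, s3, s4, s5}, {s0, s1, s2, s4, s5}, {s0, s1, s3, s4}, {s1, s3, s5}, {s1, s2, s3, s5}, {s1, s2, s3, s4, s5}, {s0, s1, s3, s4, s5}, {s0, s1, s2, s3, s4}, {s1, s2, s3, s4}.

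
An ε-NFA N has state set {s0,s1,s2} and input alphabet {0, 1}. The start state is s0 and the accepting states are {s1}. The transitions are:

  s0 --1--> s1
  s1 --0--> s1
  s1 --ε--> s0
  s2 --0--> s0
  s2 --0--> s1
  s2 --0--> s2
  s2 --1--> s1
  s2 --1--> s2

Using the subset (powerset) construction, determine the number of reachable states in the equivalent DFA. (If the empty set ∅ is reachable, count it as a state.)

Start state of the DFA: {s0} (ε-closure of the NFA start).
{s0} --0--> ∅  [new]
{s0} --1--> {s0,s1}  [new]
∅ --0--> ∅  [seen]
∅ --1--> ∅  [seen]
{s0,s1} --0--> {s0,s1}  [seen]
{s0,s1} --1--> {s0,s1}  [seen]
Reachable DFA states: {s0}, ∅, {s0,s1}.

3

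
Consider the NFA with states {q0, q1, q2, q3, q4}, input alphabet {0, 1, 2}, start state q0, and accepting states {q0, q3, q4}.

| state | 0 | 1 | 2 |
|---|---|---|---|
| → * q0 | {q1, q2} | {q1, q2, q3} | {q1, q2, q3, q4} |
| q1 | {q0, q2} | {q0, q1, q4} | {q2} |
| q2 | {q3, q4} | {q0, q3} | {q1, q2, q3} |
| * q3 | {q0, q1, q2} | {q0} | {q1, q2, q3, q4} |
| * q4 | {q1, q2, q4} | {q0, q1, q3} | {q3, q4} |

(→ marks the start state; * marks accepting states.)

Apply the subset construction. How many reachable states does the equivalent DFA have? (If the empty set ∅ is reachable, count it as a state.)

Start state of the DFA: {q0}.
{q0} --0--> {q1, q2}  [new]
{q0} --1--> {q1, q2, q3}  [new]
{q0} --2--> {q1, q2, q3, q4}  [new]
{q1, q2} --0--> {q0, q2, q3, q4}  [new]
{q1, q2} --1--> {q0, q1, q3, q4}  [new]
{q1, q2} --2--> {q1, q2, q3}  [seen]
{q1, q2, q3} --0--> {q0, q1, q2, q3, q4}  [new]
{q1, q2, q3} --1--> {q0, q1, q3, q4}  [seen]
{q1, q2, q3} --2--> {q1, q2, q3, q4}  [seen]
{q1, q2, q3, q4} --0--> {q0, q1, q2, q3, q4}  [seen]
{q1, q2, q3, q4} --1--> {q0, q1, q3, q4}  [seen]
{q1, q2, q3, q4} --2--> {q1, q2, q3, q4}  [seen]
{q0, q2, q3, q4} --0--> {q0, q1, q2, q3, q4}  [seen]
{q0, q2, q3, q4} --1--> {q0, q1, q2, q3}  [new]
{q0, q2, q3, q4} --2--> {q1, q2, q3, q4}  [seen]
{q0, q1, q3, q4} --0--> {q0, q1, q2, q4}  [new]
{q0, q1, q3, q4} --1--> {q0, q1, q2, q3, q4}  [seen]
{q0, q1, q3, q4} --2--> {q1, q2, q3, q4}  [seen]
{q0, q1, q2, q3, q4} --0--> {q0, q1, q2, q3, q4}  [seen]
{q0, q1, q2, q3, q4} --1--> {q0, q1, q2, q3, q4}  [seen]
{q0, q1, q2, q3, q4} --2--> {q1, q2, q3, q4}  [seen]
{q0, q1, q2, q3} --0--> {q0, q1, q2, q3, q4}  [seen]
{q0, q1, q2, q3} --1--> {q0, q1, q2, q3, q4}  [seen]
{q0, q1, q2, q3} --2--> {q1, q2, q3, q4}  [seen]
{q0, q1, q2, q4} --0--> {q0, q1, q2, q3, q4}  [seen]
{q0, q1, q2, q4} --1--> {q0, q1, q2, q3, q4}  [seen]
{q0, q1, q2, q4} --2--> {q1, q2, q3, q4}  [seen]
Reachable DFA states: {q0}, {q1, q2}, {q1, q2, q3}, {q1, q2, q3, q4}, {q0, q2, q3, q4}, {q0, q1, q3, q4}, {q0, q1, q2, q3, q4}, {q0, q1, q2, q3}, {q0, q1, q2, q4}.

9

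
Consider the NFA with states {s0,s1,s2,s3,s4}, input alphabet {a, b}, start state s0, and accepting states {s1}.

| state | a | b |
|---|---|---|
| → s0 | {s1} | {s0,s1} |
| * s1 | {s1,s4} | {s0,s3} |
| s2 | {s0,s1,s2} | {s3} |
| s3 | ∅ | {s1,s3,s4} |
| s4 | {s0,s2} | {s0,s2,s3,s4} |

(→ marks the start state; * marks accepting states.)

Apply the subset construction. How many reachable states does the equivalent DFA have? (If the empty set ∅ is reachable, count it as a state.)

Start state of the DFA: {s0}.
{s0} --a--> {s1}  [new]
{s0} --b--> {s0,s1}  [new]
{s1} --a--> {s1,s4}  [new]
{s1} --b--> {s0,s3}  [new]
{s0,s1} --a--> {s1,s4}  [seen]
{s0,s1} --b--> {s0,s1,s3}  [new]
{s1,s4} --a--> {s0,s1,s2,s4}  [new]
{s1,s4} --b--> {s0,s2,s3,s4}  [new]
{s0,s3} --a--> {s1}  [seen]
{s0,s3} --b--> {s0,s1,s3,s4}  [new]
{s0,s1,s3} --a--> {s1,s4}  [seen]
{s0,s1,s3} --b--> {s0,s1,s3,s4}  [seen]
{s0,s1,s2,s4} --a--> {s0,s1,s2,s4}  [seen]
{s0,s1,s2,s4} --b--> {s0,s1,s2,s3,s4}  [new]
{s0,s2,s3,s4} --a--> {s0,s1,s2}  [new]
{s0,s2,s3,s4} --b--> {s0,s1,s2,s3,s4}  [seen]
{s0,s1,s3,s4} --a--> {s0,s1,s2,s4}  [seen]
{s0,s1,s3,s4} --b--> {s0,s1,s2,s3,s4}  [seen]
{s0,s1,s2,s3,s4} --a--> {s0,s1,s2,s4}  [seen]
{s0,s1,s2,s3,s4} --b--> {s0,s1,s2,s3,s4}  [seen]
{s0,s1,s2} --a--> {s0,s1,s2,s4}  [seen]
{s0,s1,s2} --b--> {s0,s1,s3}  [seen]
Reachable DFA states: {s0}, {s1}, {s0,s1}, {s1,s4}, {s0,s3}, {s0,s1,s3}, {s0,s1,s2,s4}, {s0,s2,s3,s4}, {s0,s1,s3,s4}, {s0,s1,s2,s3,s4}, {s0,s1,s2}.

11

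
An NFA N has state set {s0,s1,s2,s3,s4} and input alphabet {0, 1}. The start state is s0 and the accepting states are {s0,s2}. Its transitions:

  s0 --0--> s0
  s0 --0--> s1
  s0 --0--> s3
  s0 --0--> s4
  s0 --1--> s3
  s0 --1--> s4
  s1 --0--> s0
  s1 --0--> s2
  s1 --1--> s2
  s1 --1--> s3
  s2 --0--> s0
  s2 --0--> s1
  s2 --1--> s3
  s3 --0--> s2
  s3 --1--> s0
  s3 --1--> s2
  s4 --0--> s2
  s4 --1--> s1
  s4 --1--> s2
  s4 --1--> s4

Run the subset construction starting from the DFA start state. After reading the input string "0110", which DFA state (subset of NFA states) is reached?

Start: {s0}.
δ(s0,0) = {s0,s1,s3,s4}.
Union: {s0,s1,s3,s4}.
After 0: {s0,s1,s3,s4}.
δ(s0,1) = {s3,s4}; δ(s1,1) = {s2,s3}; δ(s3,1) = {s0,s2}; δ(s4,1) = {s1,s2,s4}.
Union: {s0,s1,s2,s3,s4}.
After 1: {s0,s1,s2,s3,s4}.
δ(s0,1) = {s3,s4}; δ(s1,1) = {s2,s3}; δ(s2,1) = {s3}; δ(s3,1) = {s0,s2}; δ(s4,1) = {s1,s2,s4}.
Union: {s0,s1,s2,s3,s4}.
After 1: {s0,s1,s2,s3,s4}.
δ(s0,0) = {s0,s1,s3,s4}; δ(s1,0) = {s0,s2}; δ(s2,0) = {s0,s1}; δ(s3,0) = {s2}; δ(s4,0) = {s2}.
Union: {s0,s1,s2,s3,s4}.
After 0: {s0,s1,s2,s3,s4}.

{s0,s1,s2,s3,s4}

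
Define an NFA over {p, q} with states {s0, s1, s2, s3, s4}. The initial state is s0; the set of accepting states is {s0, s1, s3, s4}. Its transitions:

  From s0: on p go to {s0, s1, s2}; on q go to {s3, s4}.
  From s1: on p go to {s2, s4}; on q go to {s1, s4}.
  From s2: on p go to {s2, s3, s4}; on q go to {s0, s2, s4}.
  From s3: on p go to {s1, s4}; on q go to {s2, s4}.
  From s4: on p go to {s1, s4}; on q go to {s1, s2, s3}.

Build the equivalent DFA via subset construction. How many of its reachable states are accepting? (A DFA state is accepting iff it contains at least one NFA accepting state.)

7

Start state of the DFA: {s0}.
{s0} --p--> {s0, s1, s2}  [new]
{s0} --q--> {s3, s4}  [new]
{s0, s1, s2} --p--> {s0, s1, s2, s3, s4}  [new]
{s0, s1, s2} --q--> {s0, s1, s2, s3, s4}  [seen]
{s3, s4} --p--> {s1, s4}  [new]
{s3, s4} --q--> {s1, s2, s3, s4}  [new]
{s0, s1, s2, s3, s4} --p--> {s0, s1, s2, s3, s4}  [seen]
{s0, s1, s2, s3, s4} --q--> {s0, s1, s2, s3, s4}  [seen]
{s1, s4} --p--> {s1, s2, s4}  [new]
{s1, s4} --q--> {s1, s2, s3, s4}  [seen]
{s1, s2, s3, s4} --p--> {s1, s2, s3, s4}  [seen]
{s1, s2, s3, s4} --q--> {s0, s1, s2, s3, s4}  [seen]
{s1, s2, s4} --p--> {s1, s2, s3, s4}  [seen]
{s1, s2, s4} --q--> {s0, s1, s2, s3, s4}  [seen]
Reachable DFA states: {s0}, {s0, s1, s2}, {s3, s4}, {s0, s1, s2, s3, s4}, {s1, s4}, {s1, s2, s3, s4}, {s1, s2, s4}.
Accepting DFA states (contain an NFA accepting state): {s0}, {s0, s1, s2}, {s3, s4}, {s0, s1, s2, s3, s4}, {s1, s4}, {s1, s2, s3, s4}, {s1, s2, s4}.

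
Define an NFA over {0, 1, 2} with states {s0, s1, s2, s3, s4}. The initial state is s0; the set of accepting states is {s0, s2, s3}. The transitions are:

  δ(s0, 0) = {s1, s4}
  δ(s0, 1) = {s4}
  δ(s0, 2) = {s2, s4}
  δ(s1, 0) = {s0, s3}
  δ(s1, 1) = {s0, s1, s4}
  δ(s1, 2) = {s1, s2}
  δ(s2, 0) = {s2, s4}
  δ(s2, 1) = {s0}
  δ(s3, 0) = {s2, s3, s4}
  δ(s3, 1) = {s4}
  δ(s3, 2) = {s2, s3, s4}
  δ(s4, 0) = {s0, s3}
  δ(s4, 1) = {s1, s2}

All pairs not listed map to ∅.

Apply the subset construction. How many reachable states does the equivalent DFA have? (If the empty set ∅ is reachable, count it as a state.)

Start state of the DFA: {s0}.
{s0} --0--> {s1, s4}  [new]
{s0} --1--> {s4}  [new]
{s0} --2--> {s2, s4}  [new]
{s1, s4} --0--> {s0, s3}  [new]
{s1, s4} --1--> {s0, s1, s2, s4}  [new]
{s1, s4} --2--> {s1, s2}  [new]
{s4} --0--> {s0, s3}  [seen]
{s4} --1--> {s1, s2}  [seen]
{s4} --2--> ∅  [new]
{s2, s4} --0--> {s0, s2, s3, s4}  [new]
{s2, s4} --1--> {s0, s1, s2}  [new]
{s2, s4} --2--> ∅  [seen]
{s0, s3} --0--> {s1, s2, s3, s4}  [new]
{s0, s3} --1--> {s4}  [seen]
{s0, s3} --2--> {s2, s3, s4}  [new]
{s0, s1, s2, s4} --0--> {s0, s1, s2, s3, s4}  [new]
{s0, s1, s2, s4} --1--> {s0, s1, s2, s4}  [seen]
{s0, s1, s2, s4} --2--> {s1, s2, s4}  [new]
{s1, s2} --0--> {s0, s2, s3, s4}  [seen]
{s1, s2} --1--> {s0, s1, s4}  [new]
{s1, s2} --2--> {s1, s2}  [seen]
∅ --0--> ∅  [seen]
∅ --1--> ∅  [seen]
∅ --2--> ∅  [seen]
{s0, s2, s3, s4} --0--> {s0, s1, s2, s3, s4}  [seen]
{s0, s2, s3, s4} --1--> {s0, s1, s2, s4}  [seen]
{s0, s2, s3, s4} --2--> {s2, s3, s4}  [seen]
{s0, s1, s2} --0--> {s0, s1, s2, s3, s4}  [seen]
{s0, s1, s2} --1--> {s0, s1, s4}  [seen]
{s0, s1, s2} --2--> {s1, s2, s4}  [seen]
{s1, s2, s3, s4} --0--> {s0, s2, s3, s4}  [seen]
{s1, s2, s3, s4} --1--> {s0, s1, s2, s4}  [seen]
{s1, s2, s3, s4} --2--> {s1, s2, s3, s4}  [seen]
{s2, s3, s4} --0--> {s0, s2, s3, s4}  [seen]
{s2, s3, s4} --1--> {s0, s1, s2, s4}  [seen]
{s2, s3, s4} --2--> {s2, s3, s4}  [seen]
{s0, s1, s2, s3, s4} --0--> {s0, s1, s2, s3, s4}  [seen]
{s0, s1, s2, s3, s4} --1--> {s0, s1, s2, s4}  [seen]
{s0, s1, s2, s3, s4} --2--> {s1, s2, s3, s4}  [seen]
{s1, s2, s4} --0--> {s0, s2, s3, s4}  [seen]
{s1, s2, s4} --1--> {s0, s1, s2, s4}  [seen]
{s1, s2, s4} --2--> {s1, s2}  [seen]
{s0, s1, s4} --0--> {s0, s1, s3, s4}  [new]
{s0, s1, s4} --1--> {s0, s1, s2, s4}  [seen]
{s0, s1, s4} --2--> {s1, s2, s4}  [seen]
{s0, s1, s3, s4} --0--> {s0, s1, s2, s3, s4}  [seen]
{s0, s1, s3, s4} --1--> {s0, s1, s2, s4}  [seen]
{s0, s1, s3, s4} --2--> {s1, s2, s3, s4}  [seen]
Reachable DFA states: {s0}, {s1, s4}, {s4}, {s2, s4}, {s0, s3}, {s0, s1, s2, s4}, {s1, s2}, ∅, {s0, s2, s3, s4}, {s0, s1, s2}, {s1, s2, s3, s4}, {s2, s3, s4}, {s0, s1, s2, s3, s4}, {s1, s2, s4}, {s0, s1, s4}, {s0, s1, s3, s4}.

16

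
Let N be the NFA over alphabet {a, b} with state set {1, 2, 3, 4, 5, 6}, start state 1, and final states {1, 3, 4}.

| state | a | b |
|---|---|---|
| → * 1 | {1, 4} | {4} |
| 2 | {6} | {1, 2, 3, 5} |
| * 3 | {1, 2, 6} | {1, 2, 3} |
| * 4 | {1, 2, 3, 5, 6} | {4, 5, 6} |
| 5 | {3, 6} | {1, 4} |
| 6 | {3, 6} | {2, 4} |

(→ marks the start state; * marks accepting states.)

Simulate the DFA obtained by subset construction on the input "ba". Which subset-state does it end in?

Start: {1}.
δ(1,b) = {4}.
Union: {4}.
After b: {4}.
δ(4,a) = {1, 2, 3, 5, 6}.
Union: {1, 2, 3, 5, 6}.
After a: {1, 2, 3, 5, 6}.

{1, 2, 3, 5, 6}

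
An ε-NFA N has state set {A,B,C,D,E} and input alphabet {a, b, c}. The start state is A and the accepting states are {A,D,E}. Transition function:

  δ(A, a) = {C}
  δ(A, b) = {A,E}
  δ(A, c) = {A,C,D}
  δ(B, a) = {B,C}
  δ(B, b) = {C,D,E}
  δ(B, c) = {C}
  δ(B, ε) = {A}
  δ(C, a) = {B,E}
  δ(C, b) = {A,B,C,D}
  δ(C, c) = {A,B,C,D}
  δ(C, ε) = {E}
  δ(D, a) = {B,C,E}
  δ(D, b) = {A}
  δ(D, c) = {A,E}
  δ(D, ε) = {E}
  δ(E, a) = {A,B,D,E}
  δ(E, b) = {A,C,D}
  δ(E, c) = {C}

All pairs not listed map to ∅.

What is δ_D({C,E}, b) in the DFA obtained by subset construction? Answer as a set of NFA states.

δ(C,b) = {A,B,C,D}; δ(E,b) = {A,C,D}.
Union: {A,B,C,D}.
ε-closure gives {A,B,C,D,E}.

{A,B,C,D,E}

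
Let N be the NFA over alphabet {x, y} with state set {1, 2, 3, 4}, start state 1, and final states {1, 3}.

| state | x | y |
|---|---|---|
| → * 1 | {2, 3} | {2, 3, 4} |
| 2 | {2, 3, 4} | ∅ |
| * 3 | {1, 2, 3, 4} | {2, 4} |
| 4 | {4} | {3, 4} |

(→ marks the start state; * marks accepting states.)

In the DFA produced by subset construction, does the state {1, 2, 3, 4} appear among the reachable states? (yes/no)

Start state of the DFA: {1}.
{1} --x--> {2, 3}  [new]
{1} --y--> {2, 3, 4}  [new]
{2, 3} --x--> {1, 2, 3, 4}  [new]
{2, 3} --y--> {2, 4}  [new]
{2, 3, 4} --x--> {1, 2, 3, 4}  [seen]
{2, 3, 4} --y--> {2, 3, 4}  [seen]
{1, 2, 3, 4} --x--> {1, 2, 3, 4}  [seen]
{1, 2, 3, 4} --y--> {2, 3, 4}  [seen]
{2, 4} --x--> {2, 3, 4}  [seen]
{2, 4} --y--> {3, 4}  [new]
{3, 4} --x--> {1, 2, 3, 4}  [seen]
{3, 4} --y--> {2, 3, 4}  [seen]
Reachable DFA states: {1}, {2, 3}, {2, 3, 4}, {1, 2, 3, 4}, {2, 4}, {3, 4}.
{1, 2, 3, 4} is among them.

yes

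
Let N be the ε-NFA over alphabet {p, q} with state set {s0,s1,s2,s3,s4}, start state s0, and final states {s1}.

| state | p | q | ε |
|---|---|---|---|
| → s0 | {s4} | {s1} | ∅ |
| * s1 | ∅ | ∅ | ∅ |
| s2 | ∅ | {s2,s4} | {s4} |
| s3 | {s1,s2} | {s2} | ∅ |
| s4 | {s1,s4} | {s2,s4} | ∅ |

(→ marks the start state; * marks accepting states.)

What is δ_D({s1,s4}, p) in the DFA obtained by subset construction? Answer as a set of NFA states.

{s1,s4}

δ(s1,p) = ∅; δ(s4,p) = {s1,s4}.
Union: {s1,s4}.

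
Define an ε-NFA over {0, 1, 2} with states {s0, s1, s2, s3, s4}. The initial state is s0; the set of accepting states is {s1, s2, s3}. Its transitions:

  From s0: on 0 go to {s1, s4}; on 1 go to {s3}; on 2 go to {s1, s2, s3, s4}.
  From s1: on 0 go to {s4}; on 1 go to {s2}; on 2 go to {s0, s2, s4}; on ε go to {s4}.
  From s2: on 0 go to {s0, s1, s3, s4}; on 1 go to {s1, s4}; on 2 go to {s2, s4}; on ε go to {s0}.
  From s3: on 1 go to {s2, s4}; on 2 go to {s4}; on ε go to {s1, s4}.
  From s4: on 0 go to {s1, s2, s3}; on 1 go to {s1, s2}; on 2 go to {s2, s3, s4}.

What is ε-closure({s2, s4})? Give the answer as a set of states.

Begin with {s2, s4}.
s2 →ε {s0}; add s0.
ε-closure = {s0, s2, s4}.

{s0, s2, s4}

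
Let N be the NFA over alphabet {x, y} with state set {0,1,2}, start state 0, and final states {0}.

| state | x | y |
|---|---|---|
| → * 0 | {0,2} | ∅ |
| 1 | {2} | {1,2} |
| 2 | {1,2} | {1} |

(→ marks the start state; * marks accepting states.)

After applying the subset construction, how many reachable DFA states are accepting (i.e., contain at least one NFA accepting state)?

Start state of the DFA: {0}.
{0} --x--> {0,2}  [new]
{0} --y--> ∅  [new]
{0,2} --x--> {0,1,2}  [new]
{0,2} --y--> {1}  [new]
∅ --x--> ∅  [seen]
∅ --y--> ∅  [seen]
{0,1,2} --x--> {0,1,2}  [seen]
{0,1,2} --y--> {1,2}  [new]
{1} --x--> {2}  [new]
{1} --y--> {1,2}  [seen]
{1,2} --x--> {1,2}  [seen]
{1,2} --y--> {1,2}  [seen]
{2} --x--> {1,2}  [seen]
{2} --y--> {1}  [seen]
Reachable DFA states: {0}, {0,2}, ∅, {0,1,2}, {1}, {1,2}, {2}.
Accepting DFA states (contain an NFA accepting state): {0}, {0,2}, {0,1,2}.

3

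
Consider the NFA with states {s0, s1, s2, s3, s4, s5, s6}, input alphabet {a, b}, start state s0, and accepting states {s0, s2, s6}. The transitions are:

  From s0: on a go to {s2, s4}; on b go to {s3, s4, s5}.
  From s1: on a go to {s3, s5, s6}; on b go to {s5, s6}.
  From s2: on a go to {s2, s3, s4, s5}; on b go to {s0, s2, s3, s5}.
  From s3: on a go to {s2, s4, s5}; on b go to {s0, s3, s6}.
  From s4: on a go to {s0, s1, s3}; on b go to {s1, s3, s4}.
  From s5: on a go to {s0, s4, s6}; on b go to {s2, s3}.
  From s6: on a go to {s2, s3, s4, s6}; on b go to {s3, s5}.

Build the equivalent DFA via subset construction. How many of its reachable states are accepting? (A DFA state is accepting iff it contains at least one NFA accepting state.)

5

Start state of the DFA: {s0}.
{s0} --a--> {s2, s4}  [new]
{s0} --b--> {s3, s4, s5}  [new]
{s2, s4} --a--> {s0, s1, s2, s3, s4, s5}  [new]
{s2, s4} --b--> {s0, s1, s2, s3, s4, s5}  [seen]
{s3, s4, s5} --a--> {s0, s1, s2, s3, s4, s5, s6}  [new]
{s3, s4, s5} --b--> {s0, s1, s2, s3, s4, s6}  [new]
{s0, s1, s2, s3, s4, s5} --a--> {s0, s1, s2, s3, s4, s5, s6}  [seen]
{s0, s1, s2, s3, s4, s5} --b--> {s0, s1, s2, s3, s4, s5, s6}  [seen]
{s0, s1, s2, s3, s4, s5, s6} --a--> {s0, s1, s2, s3, s4, s5, s6}  [seen]
{s0, s1, s2, s3, s4, s5, s6} --b--> {s0, s1, s2, s3, s4, s5, s6}  [seen]
{s0, s1, s2, s3, s4, s6} --a--> {s0, s1, s2, s3, s4, s5, s6}  [seen]
{s0, s1, s2, s3, s4, s6} --b--> {s0, s1, s2, s3, s4, s5, s6}  [seen]
Reachable DFA states: {s0}, {s2, s4}, {s3, s4, s5}, {s0, s1, s2, s3, s4, s5}, {s0, s1, s2, s3, s4, s5, s6}, {s0, s1, s2, s3, s4, s6}.
Accepting DFA states (contain an NFA accepting state): {s0}, {s2, s4}, {s0, s1, s2, s3, s4, s5}, {s0, s1, s2, s3, s4, s5, s6}, {s0, s1, s2, s3, s4, s6}.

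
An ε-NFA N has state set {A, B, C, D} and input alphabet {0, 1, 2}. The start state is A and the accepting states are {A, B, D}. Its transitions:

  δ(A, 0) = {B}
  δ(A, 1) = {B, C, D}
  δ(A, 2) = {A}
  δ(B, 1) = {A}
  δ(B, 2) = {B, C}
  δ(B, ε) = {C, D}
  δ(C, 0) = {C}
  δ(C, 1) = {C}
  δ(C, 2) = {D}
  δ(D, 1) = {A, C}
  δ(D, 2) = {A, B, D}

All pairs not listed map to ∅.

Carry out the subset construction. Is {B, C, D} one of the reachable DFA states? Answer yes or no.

yes

Start state of the DFA: {A} (ε-closure of the NFA start).
{A} --0--> {B, C, D}  [new]
{A} --1--> {B, C, D}  [seen]
{A} --2--> {A}  [seen]
{B, C, D} --0--> {C}  [new]
{B, C, D} --1--> {A, C}  [new]
{B, C, D} --2--> {A, B, C, D}  [new]
{C} --0--> {C}  [seen]
{C} --1--> {C}  [seen]
{C} --2--> {D}  [new]
{A, C} --0--> {B, C, D}  [seen]
{A, C} --1--> {B, C, D}  [seen]
{A, C} --2--> {A, D}  [new]
{A, B, C, D} --0--> {B, C, D}  [seen]
{A, B, C, D} --1--> {A, B, C, D}  [seen]
{A, B, C, D} --2--> {A, B, C, D}  [seen]
{D} --0--> ∅  [new]
{D} --1--> {A, C}  [seen]
{D} --2--> {A, B, C, D}  [seen]
{A, D} --0--> {B, C, D}  [seen]
{A, D} --1--> {A, B, C, D}  [seen]
{A, D} --2--> {A, B, C, D}  [seen]
∅ --0--> ∅  [seen]
∅ --1--> ∅  [seen]
∅ --2--> ∅  [seen]
Reachable DFA states: {A}, {B, C, D}, {C}, {A, C}, {A, B, C, D}, {D}, {A, D}, ∅.
{B, C, D} is among them.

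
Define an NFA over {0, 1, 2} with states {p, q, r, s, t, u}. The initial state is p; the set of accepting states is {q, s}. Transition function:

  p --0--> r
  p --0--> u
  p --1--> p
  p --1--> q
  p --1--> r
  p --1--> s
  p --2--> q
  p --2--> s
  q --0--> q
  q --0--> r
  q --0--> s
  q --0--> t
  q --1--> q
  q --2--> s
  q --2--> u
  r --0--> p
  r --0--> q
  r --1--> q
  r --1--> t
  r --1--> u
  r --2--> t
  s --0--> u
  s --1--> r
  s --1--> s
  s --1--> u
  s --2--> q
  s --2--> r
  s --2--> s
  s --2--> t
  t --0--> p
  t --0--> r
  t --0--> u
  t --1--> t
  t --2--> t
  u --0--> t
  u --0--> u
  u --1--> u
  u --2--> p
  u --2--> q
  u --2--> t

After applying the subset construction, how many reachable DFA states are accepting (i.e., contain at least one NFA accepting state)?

Start state of the DFA: {p}.
{p} --0--> {r, u}  [new]
{p} --1--> {p, q, r, s}  [new]
{p} --2--> {q, s}  [new]
{r, u} --0--> {p, q, t, u}  [new]
{r, u} --1--> {q, t, u}  [new]
{r, u} --2--> {p, q, t}  [new]
{p, q, r, s} --0--> {p, q, r, s, t, u}  [new]
{p, q, r, s} --1--> {p, q, r, s, t, u}  [seen]
{p, q, r, s} --2--> {q, r, s, t, u}  [new]
{q, s} --0--> {q, r, s, t, u}  [seen]
{q, s} --1--> {q, r, s, u}  [new]
{q, s} --2--> {q, r, s, t, u}  [seen]
{p, q, t, u} --0--> {p, q, r, s, t, u}  [seen]
{p, q, t, u} --1--> {p, q, r, s, t, u}  [seen]
{p, q, t, u} --2--> {p, q, s, t, u}  [new]
{q, t, u} --0--> {p, q, r, s, t, u}  [seen]
{q, t, u} --1--> {q, t, u}  [seen]
{q, t, u} --2--> {p, q, s, t, u}  [seen]
{p, q, t} --0--> {p, q, r, s, t, u}  [seen]
{p, q, t} --1--> {p, q, r, s, t}  [new]
{p, q, t} --2--> {q, s, t, u}  [new]
{p, q, r, s, t, u} --0--> {p, q, r, s, t, u}  [seen]
{p, q, r, s, t, u} --1--> {p, q, r, s, t, u}  [seen]
{p, q, r, s, t, u} --2--> {p, q, r, s, t, u}  [seen]
{q, r, s, t, u} --0--> {p, q, r, s, t, u}  [seen]
{q, r, s, t, u} --1--> {q, r, s, t, u}  [seen]
{q, r, s, t, u} --2--> {p, q, r, s, t, u}  [seen]
{q, r, s, u} --0--> {p, q, r, s, t, u}  [seen]
{q, r, s, u} --1--> {q, r, s, t, u}  [seen]
{q, r, s, u} --2--> {p, q, r, s, t, u}  [seen]
{p, q, s, t, u} --0--> {p, q, r, s, t, u}  [seen]
{p, q, s, t, u} --1--> {p, q, r, s, t, u}  [seen]
{p, q, s, t, u} --2--> {p, q, r, s, t, u}  [seen]
{p, q, r, s, t} --0--> {p, q, r, s, t, u}  [seen]
{p, q, r, s, t} --1--> {p, q, r, s, t, u}  [seen]
{p, q, r, s, t} --2--> {q, r, s, t, u}  [seen]
{q, s, t, u} --0--> {p, q, r, s, t, u}  [seen]
{q, s, t, u} --1--> {q, r, s, t, u}  [seen]
{q, s, t, u} --2--> {p, q, r, s, t, u}  [seen]
Reachable DFA states: {p}, {r, u}, {p, q, r, s}, {q, s}, {p, q, t, u}, {q, t, u}, {p, q, t}, {p, q, r, s, t, u}, {q, r, s, t, u}, {q, r, s, u}, {p, q, s, t, u}, {p, q, r, s, t}, {q, s, t, u}.
Accepting DFA states (contain an NFA accepting state): {p, q, r, s}, {q, s}, {p, q, t, u}, {q, t, u}, {p, q, t}, {p, q, r, s, t, u}, {q, r, s, t, u}, {q, r, s, u}, {p, q, s, t, u}, {p, q, r, s, t}, {q, s, t, u}.

11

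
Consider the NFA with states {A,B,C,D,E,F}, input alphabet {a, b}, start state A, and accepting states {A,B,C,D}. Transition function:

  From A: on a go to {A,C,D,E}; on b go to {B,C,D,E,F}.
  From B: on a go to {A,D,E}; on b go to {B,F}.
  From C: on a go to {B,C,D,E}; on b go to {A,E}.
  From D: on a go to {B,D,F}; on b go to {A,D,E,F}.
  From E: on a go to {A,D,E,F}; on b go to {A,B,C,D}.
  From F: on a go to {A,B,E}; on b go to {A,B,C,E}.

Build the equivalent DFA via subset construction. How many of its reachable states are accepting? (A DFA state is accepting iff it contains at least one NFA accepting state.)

Start state of the DFA: {A}.
{A} --a--> {A,C,D,E}  [new]
{A} --b--> {B,C,D,E,F}  [new]
{A,C,D,E} --a--> {A,B,C,D,E,F}  [new]
{A,C,D,E} --b--> {A,B,C,D,E,F}  [seen]
{B,C,D,E,F} --a--> {A,B,C,D,E,F}  [seen]
{B,C,D,E,F} --b--> {A,B,C,D,E,F}  [seen]
{A,B,C,D,E,F} --a--> {A,B,C,D,E,F}  [seen]
{A,B,C,D,E,F} --b--> {A,B,C,D,E,F}  [seen]
Reachable DFA states: {A}, {A,C,D,E}, {B,C,D,E,F}, {A,B,C,D,E,F}.
Accepting DFA states (contain an NFA accepting state): {A}, {A,C,D,E}, {B,C,D,E,F}, {A,B,C,D,E,F}.

4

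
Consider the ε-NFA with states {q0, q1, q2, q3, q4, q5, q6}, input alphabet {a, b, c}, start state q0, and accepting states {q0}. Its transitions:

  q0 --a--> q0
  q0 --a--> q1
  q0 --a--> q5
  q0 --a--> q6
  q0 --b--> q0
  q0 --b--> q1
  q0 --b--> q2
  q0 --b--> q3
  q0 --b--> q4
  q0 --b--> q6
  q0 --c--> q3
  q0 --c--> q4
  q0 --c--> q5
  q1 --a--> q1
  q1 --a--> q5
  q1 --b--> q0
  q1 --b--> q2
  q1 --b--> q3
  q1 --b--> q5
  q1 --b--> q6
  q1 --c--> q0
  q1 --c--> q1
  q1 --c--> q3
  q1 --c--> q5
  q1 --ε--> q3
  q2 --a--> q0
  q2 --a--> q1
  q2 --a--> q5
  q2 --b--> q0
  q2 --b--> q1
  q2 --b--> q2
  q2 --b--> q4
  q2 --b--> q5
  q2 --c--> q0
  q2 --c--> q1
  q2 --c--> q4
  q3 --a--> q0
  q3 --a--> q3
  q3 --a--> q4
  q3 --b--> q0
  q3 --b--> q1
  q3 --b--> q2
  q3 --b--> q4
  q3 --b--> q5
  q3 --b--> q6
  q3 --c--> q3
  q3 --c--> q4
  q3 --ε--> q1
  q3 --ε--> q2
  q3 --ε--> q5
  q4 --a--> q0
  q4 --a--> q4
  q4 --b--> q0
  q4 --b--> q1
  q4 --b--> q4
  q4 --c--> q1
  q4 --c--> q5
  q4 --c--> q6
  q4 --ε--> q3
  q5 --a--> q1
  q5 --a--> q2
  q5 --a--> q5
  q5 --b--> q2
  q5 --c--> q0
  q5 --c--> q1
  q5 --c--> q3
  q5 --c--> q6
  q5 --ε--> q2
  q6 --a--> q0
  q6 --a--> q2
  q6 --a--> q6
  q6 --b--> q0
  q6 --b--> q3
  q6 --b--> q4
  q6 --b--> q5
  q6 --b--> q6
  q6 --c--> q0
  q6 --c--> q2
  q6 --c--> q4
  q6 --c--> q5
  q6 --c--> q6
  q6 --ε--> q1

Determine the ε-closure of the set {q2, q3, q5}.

Begin with {q2, q3, q5}.
q3 →ε {q1, q2, q5}; add q1.
ε-closure = {q1, q2, q3, q5}.

{q1, q2, q3, q5}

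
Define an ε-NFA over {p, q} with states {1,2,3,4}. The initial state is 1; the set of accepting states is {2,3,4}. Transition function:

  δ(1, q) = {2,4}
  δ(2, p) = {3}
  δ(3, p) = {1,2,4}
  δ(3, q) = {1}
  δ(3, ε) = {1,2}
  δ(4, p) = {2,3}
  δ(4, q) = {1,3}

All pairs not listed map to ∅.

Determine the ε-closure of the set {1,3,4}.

Begin with {1,3,4}.
3 →ε {1,2}; add 2.
ε-closure = {1,2,3,4}.

{1,2,3,4}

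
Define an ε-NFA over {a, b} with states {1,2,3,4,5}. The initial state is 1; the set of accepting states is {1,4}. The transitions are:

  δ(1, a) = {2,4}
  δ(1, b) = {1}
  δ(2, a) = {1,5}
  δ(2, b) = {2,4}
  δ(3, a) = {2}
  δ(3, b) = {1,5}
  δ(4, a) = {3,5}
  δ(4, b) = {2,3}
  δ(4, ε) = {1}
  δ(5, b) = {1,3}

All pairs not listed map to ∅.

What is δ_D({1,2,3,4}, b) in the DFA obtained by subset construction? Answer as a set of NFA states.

{1,2,3,4,5}

δ(1,b) = {1}; δ(2,b) = {2,4}; δ(3,b) = {1,5}; δ(4,b) = {2,3}.
Union: {1,2,3,4,5}.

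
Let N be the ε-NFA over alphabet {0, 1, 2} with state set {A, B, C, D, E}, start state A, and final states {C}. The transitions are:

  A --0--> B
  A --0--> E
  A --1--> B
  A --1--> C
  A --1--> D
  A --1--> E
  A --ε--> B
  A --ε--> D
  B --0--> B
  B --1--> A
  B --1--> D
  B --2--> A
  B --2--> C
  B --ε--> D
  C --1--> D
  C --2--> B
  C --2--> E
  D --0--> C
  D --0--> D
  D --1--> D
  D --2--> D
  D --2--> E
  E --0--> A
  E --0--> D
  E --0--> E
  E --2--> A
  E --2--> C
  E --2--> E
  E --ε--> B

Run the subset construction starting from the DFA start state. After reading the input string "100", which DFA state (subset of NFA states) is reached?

{A, B, C, D, E}

Start: {A, B, D}.
δ(A,1) = {B, C, D, E}; δ(B,1) = {A, D}; δ(D,1) = {D}.
Union: {A, B, C, D, E}.
After 1: {A, B, C, D, E}.
δ(A,0) = {B, E}; δ(B,0) = {B}; δ(C,0) = ∅; δ(D,0) = {C, D}; δ(E,0) = {A, D, E}.
Union: {A, B, C, D, E}.
After 0: {A, B, C, D, E}.
δ(A,0) = {B, E}; δ(B,0) = {B}; δ(C,0) = ∅; δ(D,0) = {C, D}; δ(E,0) = {A, D, E}.
Union: {A, B, C, D, E}.
After 0: {A, B, C, D, E}.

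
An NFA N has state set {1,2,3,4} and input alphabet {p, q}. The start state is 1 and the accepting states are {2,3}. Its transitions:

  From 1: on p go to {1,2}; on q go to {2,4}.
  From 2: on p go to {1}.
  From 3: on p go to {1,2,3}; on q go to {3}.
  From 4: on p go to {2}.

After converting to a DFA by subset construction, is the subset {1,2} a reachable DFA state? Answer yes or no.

yes

Start state of the DFA: {1}.
{1} --p--> {1,2}  [new]
{1} --q--> {2,4}  [new]
{1,2} --p--> {1,2}  [seen]
{1,2} --q--> {2,4}  [seen]
{2,4} --p--> {1,2}  [seen]
{2,4} --q--> ∅  [new]
∅ --p--> ∅  [seen]
∅ --q--> ∅  [seen]
Reachable DFA states: {1}, {1,2}, {2,4}, ∅.
{1,2} is among them.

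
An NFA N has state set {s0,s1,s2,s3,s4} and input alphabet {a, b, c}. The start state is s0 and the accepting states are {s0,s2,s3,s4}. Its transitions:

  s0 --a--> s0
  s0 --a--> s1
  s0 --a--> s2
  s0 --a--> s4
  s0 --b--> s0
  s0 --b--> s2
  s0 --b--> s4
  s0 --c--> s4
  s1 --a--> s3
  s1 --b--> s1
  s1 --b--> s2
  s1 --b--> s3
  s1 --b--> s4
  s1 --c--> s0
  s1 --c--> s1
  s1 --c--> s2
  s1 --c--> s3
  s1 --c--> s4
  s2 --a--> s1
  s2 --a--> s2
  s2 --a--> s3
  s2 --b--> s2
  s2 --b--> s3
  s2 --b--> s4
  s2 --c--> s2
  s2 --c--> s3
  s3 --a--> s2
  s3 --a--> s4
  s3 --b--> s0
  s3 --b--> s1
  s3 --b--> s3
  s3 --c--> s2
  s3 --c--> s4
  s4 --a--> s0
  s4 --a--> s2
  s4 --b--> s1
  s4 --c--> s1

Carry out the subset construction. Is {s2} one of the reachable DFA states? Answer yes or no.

no

Start state of the DFA: {s0}.
{s0} --a--> {s0,s1,s2,s4}  [new]
{s0} --b--> {s0,s2,s4}  [new]
{s0} --c--> {s4}  [new]
{s0,s1,s2,s4} --a--> {s0,s1,s2,s3,s4}  [new]
{s0,s1,s2,s4} --b--> {s0,s1,s2,s3,s4}  [seen]
{s0,s1,s2,s4} --c--> {s0,s1,s2,s3,s4}  [seen]
{s0,s2,s4} --a--> {s0,s1,s2,s3,s4}  [seen]
{s0,s2,s4} --b--> {s0,s1,s2,s3,s4}  [seen]
{s0,s2,s4} --c--> {s1,s2,s3,s4}  [new]
{s4} --a--> {s0,s2}  [new]
{s4} --b--> {s1}  [new]
{s4} --c--> {s1}  [seen]
{s0,s1,s2,s3,s4} --a--> {s0,s1,s2,s3,s4}  [seen]
{s0,s1,s2,s3,s4} --b--> {s0,s1,s2,s3,s4}  [seen]
{s0,s1,s2,s3,s4} --c--> {s0,s1,s2,s3,s4}  [seen]
{s1,s2,s3,s4} --a--> {s0,s1,s2,s3,s4}  [seen]
{s1,s2,s3,s4} --b--> {s0,s1,s2,s3,s4}  [seen]
{s1,s2,s3,s4} --c--> {s0,s1,s2,s3,s4}  [seen]
{s0,s2} --a--> {s0,s1,s2,s3,s4}  [seen]
{s0,s2} --b--> {s0,s2,s3,s4}  [new]
{s0,s2} --c--> {s2,s3,s4}  [new]
{s1} --a--> {s3}  [new]
{s1} --b--> {s1,s2,s3,s4}  [seen]
{s1} --c--> {s0,s1,s2,s3,s4}  [seen]
{s0,s2,s3,s4} --a--> {s0,s1,s2,s3,s4}  [seen]
{s0,s2,s3,s4} --b--> {s0,s1,s2,s3,s4}  [seen]
{s0,s2,s3,s4} --c--> {s1,s2,s3,s4}  [seen]
{s2,s3,s4} --a--> {s0,s1,s2,s3,s4}  [seen]
{s2,s3,s4} --b--> {s0,s1,s2,s3,s4}  [seen]
{s2,s3,s4} --c--> {s1,s2,s3,s4}  [seen]
{s3} --a--> {s2,s4}  [new]
{s3} --b--> {s0,s1,s3}  [new]
{s3} --c--> {s2,s4}  [seen]
{s2,s4} --a--> {s0,s1,s2,s3}  [new]
{s2,s4} --b--> {s1,s2,s3,s4}  [seen]
{s2,s4} --c--> {s1,s2,s3}  [new]
{s0,s1,s3} --a--> {s0,s1,s2,s3,s4}  [seen]
{s0,s1,s3} --b--> {s0,s1,s2,s3,s4}  [seen]
{s0,s1,s3} --c--> {s0,s1,s2,s3,s4}  [seen]
{s0,s1,s2,s3} --a--> {s0,s1,s2,s3,s4}  [seen]
{s0,s1,s2,s3} --b--> {s0,s1,s2,s3,s4}  [seen]
{s0,s1,s2,s3} --c--> {s0,s1,s2,s3,s4}  [seen]
{s1,s2,s3} --a--> {s1,s2,s3,s4}  [seen]
{s1,s2,s3} --b--> {s0,s1,s2,s3,s4}  [seen]
{s1,s2,s3} --c--> {s0,s1,s2,s3,s4}  [seen]
Reachable DFA states: {s0}, {s0,s1,s2,s4}, {s0,s2,s4}, {s4}, {s0,s1,s2,s3,s4}, {s1,s2,s3,s4}, {s0,s2}, {s1}, {s0,s2,s3,s4}, {s2,s3,s4}, {s3}, {s2,s4}, {s0,s1,s3}, {s0,s1,s2,s3}, {s1,s2,s3}.
{s2} is not among them.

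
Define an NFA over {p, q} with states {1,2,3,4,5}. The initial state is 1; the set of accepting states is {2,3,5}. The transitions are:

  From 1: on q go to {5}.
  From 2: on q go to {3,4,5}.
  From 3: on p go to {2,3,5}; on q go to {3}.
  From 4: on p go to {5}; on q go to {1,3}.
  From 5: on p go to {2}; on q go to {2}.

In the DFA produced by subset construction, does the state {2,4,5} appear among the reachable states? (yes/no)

no

Start state of the DFA: {1}.
{1} --p--> ∅  [new]
{1} --q--> {5}  [new]
∅ --p--> ∅  [seen]
∅ --q--> ∅  [seen]
{5} --p--> {2}  [new]
{5} --q--> {2}  [seen]
{2} --p--> ∅  [seen]
{2} --q--> {3,4,5}  [new]
{3,4,5} --p--> {2,3,5}  [new]
{3,4,5} --q--> {1,2,3}  [new]
{2,3,5} --p--> {2,3,5}  [seen]
{2,3,5} --q--> {2,3,4,5}  [new]
{1,2,3} --p--> {2,3,5}  [seen]
{1,2,3} --q--> {3,4,5}  [seen]
{2,3,4,5} --p--> {2,3,5}  [seen]
{2,3,4,5} --q--> {1,2,3,4,5}  [new]
{1,2,3,4,5} --p--> {2,3,5}  [seen]
{1,2,3,4,5} --q--> {1,2,3,4,5}  [seen]
Reachable DFA states: {1}, ∅, {5}, {2}, {3,4,5}, {2,3,5}, {1,2,3}, {2,3,4,5}, {1,2,3,4,5}.
{2,4,5} is not among them.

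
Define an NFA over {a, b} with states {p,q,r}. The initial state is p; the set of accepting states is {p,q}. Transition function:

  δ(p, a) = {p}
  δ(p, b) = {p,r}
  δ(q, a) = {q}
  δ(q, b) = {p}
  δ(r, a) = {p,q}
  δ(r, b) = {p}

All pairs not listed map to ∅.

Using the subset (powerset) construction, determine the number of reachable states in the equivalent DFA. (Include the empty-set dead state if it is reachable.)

Start state of the DFA: {p}.
{p} --a--> {p}  [seen]
{p} --b--> {p,r}  [new]
{p,r} --a--> {p,q}  [new]
{p,r} --b--> {p,r}  [seen]
{p,q} --a--> {p,q}  [seen]
{p,q} --b--> {p,r}  [seen]
Reachable DFA states: {p}, {p,r}, {p,q}.

3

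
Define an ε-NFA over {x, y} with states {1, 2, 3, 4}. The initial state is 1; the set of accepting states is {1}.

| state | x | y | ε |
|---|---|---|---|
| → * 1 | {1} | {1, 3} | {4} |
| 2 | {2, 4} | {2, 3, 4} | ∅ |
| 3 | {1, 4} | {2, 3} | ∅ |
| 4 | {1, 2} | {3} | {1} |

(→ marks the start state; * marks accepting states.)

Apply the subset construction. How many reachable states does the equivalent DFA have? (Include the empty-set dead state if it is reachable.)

Start state of the DFA: {1, 4} (ε-closure of the NFA start).
{1, 4} --x--> {1, 2, 4}  [new]
{1, 4} --y--> {1, 3, 4}  [new]
{1, 2, 4} --x--> {1, 2, 4}  [seen]
{1, 2, 4} --y--> {1, 2, 3, 4}  [new]
{1, 3, 4} --x--> {1, 2, 4}  [seen]
{1, 3, 4} --y--> {1, 2, 3, 4}  [seen]
{1, 2, 3, 4} --x--> {1, 2, 4}  [seen]
{1, 2, 3, 4} --y--> {1, 2, 3, 4}  [seen]
Reachable DFA states: {1, 4}, {1, 2, 4}, {1, 3, 4}, {1, 2, 3, 4}.

4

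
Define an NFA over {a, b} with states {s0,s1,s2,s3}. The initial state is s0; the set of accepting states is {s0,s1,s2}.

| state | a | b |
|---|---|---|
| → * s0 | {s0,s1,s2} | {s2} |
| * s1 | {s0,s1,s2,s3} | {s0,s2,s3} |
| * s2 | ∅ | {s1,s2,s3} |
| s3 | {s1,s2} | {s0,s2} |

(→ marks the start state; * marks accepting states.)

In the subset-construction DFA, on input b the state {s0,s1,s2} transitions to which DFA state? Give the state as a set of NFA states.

{s0,s1,s2,s3}

δ(s0,b) = {s2}; δ(s1,b) = {s0,s2,s3}; δ(s2,b) = {s1,s2,s3}.
Union: {s0,s1,s2,s3}.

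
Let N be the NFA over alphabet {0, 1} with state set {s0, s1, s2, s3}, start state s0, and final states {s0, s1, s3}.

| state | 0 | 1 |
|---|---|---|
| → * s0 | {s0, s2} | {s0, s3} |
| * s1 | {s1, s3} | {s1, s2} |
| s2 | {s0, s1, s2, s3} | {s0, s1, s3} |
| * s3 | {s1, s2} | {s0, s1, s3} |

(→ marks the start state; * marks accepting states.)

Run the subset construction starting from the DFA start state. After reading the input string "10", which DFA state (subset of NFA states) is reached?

{s0, s1, s2}

Start: {s0}.
δ(s0,1) = {s0, s3}.
Union: {s0, s3}.
After 1: {s0, s3}.
δ(s0,0) = {s0, s2}; δ(s3,0) = {s1, s2}.
Union: {s0, s1, s2}.
After 0: {s0, s1, s2}.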